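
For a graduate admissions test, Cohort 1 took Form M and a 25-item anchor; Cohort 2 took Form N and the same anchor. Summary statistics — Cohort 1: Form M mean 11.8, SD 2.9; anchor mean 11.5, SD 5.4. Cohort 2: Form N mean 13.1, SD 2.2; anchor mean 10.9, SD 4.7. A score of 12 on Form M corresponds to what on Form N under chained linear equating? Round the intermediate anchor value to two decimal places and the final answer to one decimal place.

Form M → anchor (Cohort 1): v = (5.4/2.9)(12 − 11.8) + 11.5 = 11.87
anchor → Form N (Cohort 2): y = (2.2/4.7)(11.87 − 10.9) + 13.1 = 13.6

13.6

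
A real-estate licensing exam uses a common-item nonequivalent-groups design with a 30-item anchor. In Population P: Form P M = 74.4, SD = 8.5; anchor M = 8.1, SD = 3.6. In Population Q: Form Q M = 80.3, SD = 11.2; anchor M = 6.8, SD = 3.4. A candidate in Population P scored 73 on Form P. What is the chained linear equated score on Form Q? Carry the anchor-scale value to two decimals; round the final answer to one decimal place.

82.6

Form P → anchor (Population P): v = (3.6/8.5)(73 − 74.4) + 8.1 = 7.51
anchor → Form Q (Population Q): y = (11.2/3.4)(7.51 − 6.8) + 80.3 = 82.6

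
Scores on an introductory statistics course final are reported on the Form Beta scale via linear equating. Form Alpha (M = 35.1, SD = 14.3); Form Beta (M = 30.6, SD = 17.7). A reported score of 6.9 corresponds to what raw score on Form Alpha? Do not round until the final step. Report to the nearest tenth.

Invert y = (SD_Y/SD_X)(x − M_X) + M_Y:
x = (SD_X/SD_Y)(y − M_Y) + M_X = (14.3/17.7)(6.9 − 30.6) + 35.1
x = 0.807910 × -23.700 + 35.1 = 16.0

16.0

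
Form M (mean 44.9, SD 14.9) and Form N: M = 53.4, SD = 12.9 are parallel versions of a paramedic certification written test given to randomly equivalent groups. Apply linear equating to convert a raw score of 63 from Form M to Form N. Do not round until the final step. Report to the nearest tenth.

Linear equating: y = (SD_Y/SD_X)(x − M_X) + M_Y
y = (12.9/14.9)(63 − 44.9) + 53.4
y = 0.865772 × 18.1 + 53.4 = 15.6705 + 53.4 = 69.1

69.1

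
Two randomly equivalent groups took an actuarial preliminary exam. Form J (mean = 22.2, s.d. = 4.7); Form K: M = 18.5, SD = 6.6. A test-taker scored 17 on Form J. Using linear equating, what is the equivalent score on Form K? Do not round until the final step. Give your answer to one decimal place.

11.2

Linear equating: y = (SD_Y/SD_X)(x − M_X) + M_Y
y = (6.6/4.7)(17 − 22.2) + 18.5
y = 1.404255 × -5.2 + 18.5 = -7.3021 + 18.5 = 11.2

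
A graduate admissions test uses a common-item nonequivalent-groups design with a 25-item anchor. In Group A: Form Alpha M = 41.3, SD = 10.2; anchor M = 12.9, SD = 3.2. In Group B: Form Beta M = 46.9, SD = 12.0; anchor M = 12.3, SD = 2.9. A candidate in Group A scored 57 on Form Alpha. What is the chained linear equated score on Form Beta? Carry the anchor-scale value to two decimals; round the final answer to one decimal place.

69.8

Form Alpha → anchor (Group A): v = (3.2/10.2)(57 − 41.3) + 12.9 = 17.83
anchor → Form Beta (Group B): y = (12.0/2.9)(17.83 − 12.3) + 46.9 = 69.8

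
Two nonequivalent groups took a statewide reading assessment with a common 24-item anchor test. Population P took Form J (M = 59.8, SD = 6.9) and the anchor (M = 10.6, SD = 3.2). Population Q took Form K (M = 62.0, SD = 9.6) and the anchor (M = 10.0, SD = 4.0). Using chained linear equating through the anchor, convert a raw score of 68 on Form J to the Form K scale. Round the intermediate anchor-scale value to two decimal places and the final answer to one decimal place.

72.6

Form J → anchor (Population P): v = (3.2/6.9)(68 − 59.8) + 10.6 = 14.40
anchor → Form K (Population Q): y = (9.6/4.0)(14.40 − 10.0) + 62.0 = 72.6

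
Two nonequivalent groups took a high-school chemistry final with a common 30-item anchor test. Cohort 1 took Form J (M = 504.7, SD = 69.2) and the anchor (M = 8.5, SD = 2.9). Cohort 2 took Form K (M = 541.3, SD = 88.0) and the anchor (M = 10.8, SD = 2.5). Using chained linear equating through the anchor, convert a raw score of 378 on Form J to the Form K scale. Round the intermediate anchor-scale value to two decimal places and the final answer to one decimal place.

Form J → anchor (Cohort 1): v = (2.9/69.2)(378 − 504.7) + 8.5 = 3.19
anchor → Form K (Cohort 2): y = (88.0/2.5)(3.19 − 10.8) + 541.3 = 273.4

273.4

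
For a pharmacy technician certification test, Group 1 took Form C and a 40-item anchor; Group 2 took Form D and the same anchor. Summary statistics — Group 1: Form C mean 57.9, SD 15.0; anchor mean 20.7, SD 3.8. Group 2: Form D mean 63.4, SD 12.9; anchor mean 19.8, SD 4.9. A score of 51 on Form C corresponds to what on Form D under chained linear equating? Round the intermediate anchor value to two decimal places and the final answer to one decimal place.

Form C → anchor (Group 1): v = (3.8/15.0)(51 − 57.9) + 20.7 = 18.95
anchor → Form D (Group 2): y = (12.9/4.9)(18.95 − 19.8) + 63.4 = 61.2

61.2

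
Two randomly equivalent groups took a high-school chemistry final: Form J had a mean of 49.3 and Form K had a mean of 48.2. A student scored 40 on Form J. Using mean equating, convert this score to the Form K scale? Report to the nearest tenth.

Mean equating: y = x + (M_Y − M_X) = 40 + (48.2 − 49.3) = 38.9

38.9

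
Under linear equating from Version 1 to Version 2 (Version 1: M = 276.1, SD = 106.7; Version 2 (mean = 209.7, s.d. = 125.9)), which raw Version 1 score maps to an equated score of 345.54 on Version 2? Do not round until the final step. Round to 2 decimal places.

391.22

Invert y = (SD_Y/SD_X)(x − M_X) + M_Y:
x = (SD_X/SD_Y)(y − M_Y) + M_X = (106.7/125.9)(345.54 − 209.7) + 276.1
x = 0.847498 × 135.840 + 276.1 = 391.22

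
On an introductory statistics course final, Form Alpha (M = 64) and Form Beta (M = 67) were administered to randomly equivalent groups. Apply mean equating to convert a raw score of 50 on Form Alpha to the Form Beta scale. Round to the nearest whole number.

53

Mean equating: y = x + (M_Y − M_X) = 50 + (67 − 64) = 53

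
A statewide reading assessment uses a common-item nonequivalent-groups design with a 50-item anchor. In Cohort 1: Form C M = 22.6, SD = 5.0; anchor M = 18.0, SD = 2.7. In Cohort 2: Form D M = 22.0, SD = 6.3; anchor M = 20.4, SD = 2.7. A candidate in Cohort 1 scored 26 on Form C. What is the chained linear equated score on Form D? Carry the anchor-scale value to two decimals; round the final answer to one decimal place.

Form C → anchor (Cohort 1): v = (2.7/5.0)(26 − 22.6) + 18.0 = 19.84
anchor → Form D (Cohort 2): y = (6.3/2.7)(19.84 − 20.4) + 22.0 = 20.7

20.7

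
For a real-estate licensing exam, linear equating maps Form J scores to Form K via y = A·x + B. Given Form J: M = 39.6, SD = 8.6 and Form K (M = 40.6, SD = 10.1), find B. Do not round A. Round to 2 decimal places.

A = SD_Y / SD_X = 10.1 / 8.6 = 1.174419
B = M_Y − A·M_X = 40.6 − 1.174419 × 39.6 = -5.91

-5.91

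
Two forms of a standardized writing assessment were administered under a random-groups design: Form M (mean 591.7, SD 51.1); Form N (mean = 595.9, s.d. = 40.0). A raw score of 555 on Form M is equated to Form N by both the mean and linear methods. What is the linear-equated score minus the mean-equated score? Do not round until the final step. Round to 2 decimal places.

7.97

Mean-equated: 555 + (595.9 − 591.7) = 559.20
Linear-equated: (40.0/51.1)(555 − 591.7) + 595.9 = 567.172
Difference = 567.172 − 559.20 = 7.97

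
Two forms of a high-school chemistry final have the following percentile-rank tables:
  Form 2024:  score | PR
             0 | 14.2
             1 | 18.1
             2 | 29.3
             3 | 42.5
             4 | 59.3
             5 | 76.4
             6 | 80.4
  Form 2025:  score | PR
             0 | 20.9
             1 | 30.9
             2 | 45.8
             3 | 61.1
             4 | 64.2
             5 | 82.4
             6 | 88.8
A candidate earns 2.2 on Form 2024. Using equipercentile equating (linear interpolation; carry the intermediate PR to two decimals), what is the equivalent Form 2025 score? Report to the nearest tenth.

1.1

PR of 2.2 on Form 2024: 29.3 + (2.2 − 2)/(3 − 2) × (42.5 − 29.3) = 31.94
On Form 2025, PR 31.94 falls between score 1 (PR 30.9) and 2 (PR 45.8).
Interpolate: 1 + (31.94 − 30.9)/(45.8 − 30.9) × (2 − 1) = 1.1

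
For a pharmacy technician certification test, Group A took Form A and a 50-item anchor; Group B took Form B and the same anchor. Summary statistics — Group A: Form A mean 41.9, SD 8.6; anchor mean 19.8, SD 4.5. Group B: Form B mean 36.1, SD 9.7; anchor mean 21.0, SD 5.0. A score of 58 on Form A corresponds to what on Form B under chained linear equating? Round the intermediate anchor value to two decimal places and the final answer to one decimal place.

Form A → anchor (Group A): v = (4.5/8.6)(58 − 41.9) + 19.8 = 28.22
anchor → Form B (Group B): y = (9.7/5.0)(28.22 − 21.0) + 36.1 = 50.1

50.1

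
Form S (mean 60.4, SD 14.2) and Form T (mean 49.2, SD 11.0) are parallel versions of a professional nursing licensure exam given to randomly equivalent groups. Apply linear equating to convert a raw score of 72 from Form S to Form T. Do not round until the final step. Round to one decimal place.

Linear equating: y = (SD_Y/SD_X)(x − M_X) + M_Y
y = (11.0/14.2)(72 − 60.4) + 49.2
y = 0.774648 × 11.6 + 49.2 = 8.9859 + 49.2 = 58.2

58.2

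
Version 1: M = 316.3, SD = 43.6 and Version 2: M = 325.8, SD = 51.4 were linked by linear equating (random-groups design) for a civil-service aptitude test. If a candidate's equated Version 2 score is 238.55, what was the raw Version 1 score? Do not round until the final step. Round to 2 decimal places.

Invert y = (SD_Y/SD_X)(x − M_X) + M_Y:
x = (SD_X/SD_Y)(y − M_Y) + M_X = (43.6/51.4)(238.55 − 325.8) + 316.3
x = 0.848249 × -87.250 + 316.3 = 242.29

242.29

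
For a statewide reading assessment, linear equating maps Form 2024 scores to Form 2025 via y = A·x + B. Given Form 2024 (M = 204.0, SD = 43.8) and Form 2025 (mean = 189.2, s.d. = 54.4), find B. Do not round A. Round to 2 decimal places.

-64.17

A = SD_Y / SD_X = 54.4 / 43.8 = 1.242009
B = M_Y − A·M_X = 189.2 − 1.242009 × 204.0 = -64.17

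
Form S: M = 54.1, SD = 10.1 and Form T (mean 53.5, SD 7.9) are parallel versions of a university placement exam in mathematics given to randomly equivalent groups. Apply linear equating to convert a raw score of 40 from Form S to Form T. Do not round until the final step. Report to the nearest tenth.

Linear equating: y = (SD_Y/SD_X)(x − M_X) + M_Y
y = (7.9/10.1)(40 − 54.1) + 53.5
y = 0.782178 × -14.1 + 53.5 = -11.0287 + 53.5 = 42.5

42.5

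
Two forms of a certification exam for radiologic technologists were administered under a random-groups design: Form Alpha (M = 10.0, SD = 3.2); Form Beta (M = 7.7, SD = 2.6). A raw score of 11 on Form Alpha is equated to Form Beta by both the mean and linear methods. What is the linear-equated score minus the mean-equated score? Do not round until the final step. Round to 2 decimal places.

Mean-equated: 11 + (7.7 − 10.0) = 8.70
Linear-equated: (2.6/3.2)(11 − 10.0) + 7.7 = 8.512
Difference = 8.512 − 8.70 = -0.19

-0.19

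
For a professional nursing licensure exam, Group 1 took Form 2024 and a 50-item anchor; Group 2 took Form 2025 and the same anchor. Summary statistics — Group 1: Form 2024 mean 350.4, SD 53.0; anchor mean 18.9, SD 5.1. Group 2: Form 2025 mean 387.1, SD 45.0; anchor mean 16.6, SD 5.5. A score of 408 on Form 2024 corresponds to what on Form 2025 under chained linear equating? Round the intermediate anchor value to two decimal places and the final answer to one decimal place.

Form 2024 → anchor (Group 1): v = (5.1/53.0)(408 − 350.4) + 18.9 = 24.44
anchor → Form 2025 (Group 2): y = (45.0/5.5)(24.44 − 16.6) + 387.1 = 451.2

451.2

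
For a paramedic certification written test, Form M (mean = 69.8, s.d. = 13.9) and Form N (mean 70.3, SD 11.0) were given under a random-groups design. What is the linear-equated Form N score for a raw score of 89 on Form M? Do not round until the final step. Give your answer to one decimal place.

85.5

Linear equating: y = (SD_Y/SD_X)(x − M_X) + M_Y
y = (11.0/13.9)(89 − 69.8) + 70.3
y = 0.791367 × 19.2 + 70.3 = 15.1942 + 70.3 = 85.5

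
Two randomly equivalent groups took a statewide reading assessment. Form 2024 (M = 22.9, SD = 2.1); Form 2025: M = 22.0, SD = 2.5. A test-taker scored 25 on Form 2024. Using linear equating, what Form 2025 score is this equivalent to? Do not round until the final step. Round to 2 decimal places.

24.50

Linear equating: y = (SD_Y/SD_X)(x − M_X) + M_Y
y = (2.5/2.1)(25 − 22.9) + 22.0
y = 1.190476 × 2.1 + 22.0 = 2.5000 + 22.0 = 24.50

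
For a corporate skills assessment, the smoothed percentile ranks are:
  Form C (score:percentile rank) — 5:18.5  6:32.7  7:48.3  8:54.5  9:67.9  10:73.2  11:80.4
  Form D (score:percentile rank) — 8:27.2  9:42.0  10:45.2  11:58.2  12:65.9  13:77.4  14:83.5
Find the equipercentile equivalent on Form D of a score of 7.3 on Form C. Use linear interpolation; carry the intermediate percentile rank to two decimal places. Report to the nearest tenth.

PR of 7.3 on Form C: 48.3 + (7.3 − 7)/(8 − 7) × (54.5 − 48.3) = 50.16
On Form D, PR 50.16 falls between score 10 (PR 45.2) and 11 (PR 58.2).
Interpolate: 10 + (50.16 − 45.2)/(58.2 − 45.2) × (11 − 10) = 10.4

10.4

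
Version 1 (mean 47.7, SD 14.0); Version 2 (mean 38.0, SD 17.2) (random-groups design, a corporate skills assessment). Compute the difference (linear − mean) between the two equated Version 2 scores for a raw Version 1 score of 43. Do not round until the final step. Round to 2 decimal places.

Mean-equated: 43 + (38.0 − 47.7) = 33.30
Linear-equated: (17.2/14.0)(43 − 47.7) + 38.0 = 32.226
Difference = 32.226 − 33.30 = -1.07

-1.07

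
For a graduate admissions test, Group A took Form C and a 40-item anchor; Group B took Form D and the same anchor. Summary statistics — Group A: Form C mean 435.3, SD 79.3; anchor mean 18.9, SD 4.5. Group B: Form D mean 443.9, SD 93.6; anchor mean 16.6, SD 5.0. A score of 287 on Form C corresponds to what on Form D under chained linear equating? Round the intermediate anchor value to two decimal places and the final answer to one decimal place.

Form C → anchor (Group A): v = (4.5/79.3)(287 − 435.3) + 18.9 = 10.48
anchor → Form D (Group B): y = (93.6/5.0)(10.48 − 16.6) + 443.9 = 329.3

329.3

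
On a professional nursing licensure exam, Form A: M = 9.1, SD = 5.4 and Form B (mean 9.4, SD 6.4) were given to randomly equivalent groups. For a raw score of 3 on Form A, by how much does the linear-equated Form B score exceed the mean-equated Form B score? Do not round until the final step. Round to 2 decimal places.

Mean-equated: 3 + (9.4 − 9.1) = 3.30
Linear-equated: (6.4/5.4)(3 − 9.1) + 9.4 = 2.170
Difference = 2.170 − 3.30 = -1.13

-1.13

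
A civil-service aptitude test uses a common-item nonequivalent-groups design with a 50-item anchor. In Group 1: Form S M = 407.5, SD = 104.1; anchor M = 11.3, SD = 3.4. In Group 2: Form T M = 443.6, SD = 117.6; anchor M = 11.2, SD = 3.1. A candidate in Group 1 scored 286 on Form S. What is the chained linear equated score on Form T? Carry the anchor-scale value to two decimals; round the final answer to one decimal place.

296.8

Form S → anchor (Group 1): v = (3.4/104.1)(286 − 407.5) + 11.3 = 7.33
anchor → Form T (Group 2): y = (117.6/3.1)(7.33 − 11.2) + 443.6 = 296.8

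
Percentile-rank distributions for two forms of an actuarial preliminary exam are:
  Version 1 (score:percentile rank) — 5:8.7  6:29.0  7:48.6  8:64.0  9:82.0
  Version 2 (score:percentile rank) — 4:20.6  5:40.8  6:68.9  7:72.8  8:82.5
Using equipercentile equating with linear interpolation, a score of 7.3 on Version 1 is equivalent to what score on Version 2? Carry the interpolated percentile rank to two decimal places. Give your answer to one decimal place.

5.4

PR of 7.3 on Version 1: 48.6 + (7.3 − 7)/(8 − 7) × (64.0 − 48.6) = 53.22
On Version 2, PR 53.22 falls between score 5 (PR 40.8) and 6 (PR 68.9).
Interpolate: 5 + (53.22 − 40.8)/(68.9 − 40.8) × (6 − 5) = 5.4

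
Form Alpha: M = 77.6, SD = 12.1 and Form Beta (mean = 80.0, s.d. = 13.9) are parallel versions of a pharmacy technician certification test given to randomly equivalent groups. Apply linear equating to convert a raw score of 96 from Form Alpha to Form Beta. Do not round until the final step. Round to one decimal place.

101.1

Linear equating: y = (SD_Y/SD_X)(x − M_X) + M_Y
y = (13.9/12.1)(96 − 77.6) + 80.0
y = 1.148760 × 18.4 + 80.0 = 21.1372 + 80.0 = 101.1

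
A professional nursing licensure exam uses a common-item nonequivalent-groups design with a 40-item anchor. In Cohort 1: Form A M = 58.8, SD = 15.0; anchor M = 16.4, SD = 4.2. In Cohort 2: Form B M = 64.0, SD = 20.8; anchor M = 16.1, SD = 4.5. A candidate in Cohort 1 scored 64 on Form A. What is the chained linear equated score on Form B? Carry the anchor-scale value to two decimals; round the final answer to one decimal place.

72.1

Form A → anchor (Cohort 1): v = (4.2/15.0)(64 − 58.8) + 16.4 = 17.86
anchor → Form B (Cohort 2): y = (20.8/4.5)(17.86 − 16.1) + 64.0 = 72.1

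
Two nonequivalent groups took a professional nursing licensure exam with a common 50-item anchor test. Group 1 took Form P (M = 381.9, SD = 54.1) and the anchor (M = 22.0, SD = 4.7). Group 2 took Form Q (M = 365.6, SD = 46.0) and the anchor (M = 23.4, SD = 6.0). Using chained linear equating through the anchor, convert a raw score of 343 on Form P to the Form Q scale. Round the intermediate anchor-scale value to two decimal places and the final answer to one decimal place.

329.0

Form P → anchor (Group 1): v = (4.7/54.1)(343 − 381.9) + 22.0 = 18.62
anchor → Form Q (Group 2): y = (46.0/6.0)(18.62 − 23.4) + 365.6 = 329.0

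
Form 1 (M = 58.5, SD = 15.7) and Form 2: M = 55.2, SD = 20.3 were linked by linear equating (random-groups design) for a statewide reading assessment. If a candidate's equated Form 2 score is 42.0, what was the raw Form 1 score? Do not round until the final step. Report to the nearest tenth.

48.3

Invert y = (SD_Y/SD_X)(x − M_X) + M_Y:
x = (SD_X/SD_Y)(y − M_Y) + M_X = (15.7/20.3)(42.0 − 55.2) + 58.5
x = 0.773399 × -13.200 + 58.5 = 48.3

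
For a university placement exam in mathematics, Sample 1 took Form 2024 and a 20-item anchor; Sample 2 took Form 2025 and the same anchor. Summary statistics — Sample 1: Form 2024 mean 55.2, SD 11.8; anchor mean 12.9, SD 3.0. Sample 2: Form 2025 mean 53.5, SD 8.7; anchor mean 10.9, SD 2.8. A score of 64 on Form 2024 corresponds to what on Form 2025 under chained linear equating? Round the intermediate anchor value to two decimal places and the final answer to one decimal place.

Form 2024 → anchor (Sample 1): v = (3.0/11.8)(64 − 55.2) + 12.9 = 15.14
anchor → Form 2025 (Sample 2): y = (8.7/2.8)(15.14 − 10.9) + 53.5 = 66.7

66.7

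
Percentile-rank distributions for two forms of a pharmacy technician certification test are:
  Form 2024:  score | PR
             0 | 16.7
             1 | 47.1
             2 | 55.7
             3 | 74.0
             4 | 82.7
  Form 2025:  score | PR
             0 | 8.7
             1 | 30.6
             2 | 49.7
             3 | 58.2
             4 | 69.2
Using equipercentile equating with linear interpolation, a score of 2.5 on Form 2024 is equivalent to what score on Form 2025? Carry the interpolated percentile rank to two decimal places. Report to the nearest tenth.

PR of 2.5 on Form 2024: 55.7 + (2.5 − 2)/(3 − 2) × (74.0 − 55.7) = 64.85
On Form 2025, PR 64.85 falls between score 3 (PR 58.2) and 4 (PR 69.2).
Interpolate: 3 + (64.85 − 58.2)/(69.2 − 58.2) × (4 − 3) = 3.6

3.6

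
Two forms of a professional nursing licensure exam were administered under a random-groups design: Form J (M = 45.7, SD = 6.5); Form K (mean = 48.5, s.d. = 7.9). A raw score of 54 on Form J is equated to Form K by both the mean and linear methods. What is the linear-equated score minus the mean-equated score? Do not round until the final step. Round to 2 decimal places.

1.79

Mean-equated: 54 + (48.5 − 45.7) = 56.80
Linear-equated: (7.9/6.5)(54 − 45.7) + 48.5 = 58.588
Difference = 58.588 − 56.80 = 1.79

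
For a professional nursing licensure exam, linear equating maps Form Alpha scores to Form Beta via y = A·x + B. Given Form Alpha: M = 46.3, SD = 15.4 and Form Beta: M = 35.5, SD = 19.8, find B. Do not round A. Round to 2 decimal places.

A = SD_Y / SD_X = 19.8 / 15.4 = 1.285714
B = M_Y − A·M_X = 35.5 − 1.285714 × 46.3 = -24.03

-24.03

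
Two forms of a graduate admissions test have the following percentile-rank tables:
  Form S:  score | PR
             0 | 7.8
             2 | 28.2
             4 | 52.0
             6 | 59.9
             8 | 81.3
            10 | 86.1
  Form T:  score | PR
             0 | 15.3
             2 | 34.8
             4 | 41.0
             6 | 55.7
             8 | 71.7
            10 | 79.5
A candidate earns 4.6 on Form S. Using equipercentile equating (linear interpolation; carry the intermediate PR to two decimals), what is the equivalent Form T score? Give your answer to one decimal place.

5.8

PR of 4.6 on Form S: 52.0 + (4.6 − 4)/(6 − 4) × (59.9 − 52.0) = 54.37
On Form T, PR 54.37 falls between score 4 (PR 41.0) and 6 (PR 55.7).
Interpolate: 4 + (54.37 − 41.0)/(55.7 − 41.0) × (6 − 4) = 5.8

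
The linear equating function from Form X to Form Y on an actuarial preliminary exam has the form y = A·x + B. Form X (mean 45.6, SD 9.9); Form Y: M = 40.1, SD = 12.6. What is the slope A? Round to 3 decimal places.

A = SD_Y / SD_X = 12.6 / 9.9 = 1.273

1.273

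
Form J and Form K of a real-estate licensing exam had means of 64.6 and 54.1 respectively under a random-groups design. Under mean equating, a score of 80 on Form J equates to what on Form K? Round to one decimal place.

69.5

Mean equating: y = x + (M_Y − M_X) = 80 + (54.1 − 64.6) = 69.5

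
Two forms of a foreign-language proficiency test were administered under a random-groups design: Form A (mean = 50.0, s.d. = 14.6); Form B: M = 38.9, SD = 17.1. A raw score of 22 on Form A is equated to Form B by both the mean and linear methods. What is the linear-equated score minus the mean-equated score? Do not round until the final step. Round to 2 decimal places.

-4.79

Mean-equated: 22 + (38.9 − 50.0) = 10.90
Linear-equated: (17.1/14.6)(22 − 50.0) + 38.9 = 6.105
Difference = 6.105 − 10.90 = -4.79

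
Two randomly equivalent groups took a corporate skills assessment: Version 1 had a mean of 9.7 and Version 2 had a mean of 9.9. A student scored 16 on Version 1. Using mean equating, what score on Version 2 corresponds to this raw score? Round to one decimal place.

16.2

Mean equating: y = x + (M_Y − M_X) = 16 + (9.9 − 9.7) = 16.2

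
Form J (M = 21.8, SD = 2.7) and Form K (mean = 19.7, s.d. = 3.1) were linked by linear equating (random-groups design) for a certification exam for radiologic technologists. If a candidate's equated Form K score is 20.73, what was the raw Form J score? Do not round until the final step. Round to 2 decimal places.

22.70

Invert y = (SD_Y/SD_X)(x − M_X) + M_Y:
x = (SD_X/SD_Y)(y − M_Y) + M_X = (2.7/3.1)(20.73 − 19.7) + 21.8
x = 0.870968 × 1.030 + 21.8 = 22.70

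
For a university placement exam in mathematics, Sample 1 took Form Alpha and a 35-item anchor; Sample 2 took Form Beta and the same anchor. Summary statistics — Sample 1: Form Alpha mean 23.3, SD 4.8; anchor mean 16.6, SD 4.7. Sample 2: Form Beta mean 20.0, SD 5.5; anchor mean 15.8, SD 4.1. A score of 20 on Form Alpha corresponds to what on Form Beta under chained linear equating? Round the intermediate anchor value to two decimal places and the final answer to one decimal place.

16.7

Form Alpha → anchor (Sample 1): v = (4.7/4.8)(20 − 23.3) + 16.6 = 13.37
anchor → Form Beta (Sample 2): y = (5.5/4.1)(13.37 − 15.8) + 20.0 = 16.7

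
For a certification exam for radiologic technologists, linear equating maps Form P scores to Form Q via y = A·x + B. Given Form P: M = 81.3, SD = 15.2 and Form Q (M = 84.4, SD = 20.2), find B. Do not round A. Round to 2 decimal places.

A = SD_Y / SD_X = 20.2 / 15.2 = 1.328947
B = M_Y − A·M_X = 84.4 − 1.328947 × 81.3 = -23.64

-23.64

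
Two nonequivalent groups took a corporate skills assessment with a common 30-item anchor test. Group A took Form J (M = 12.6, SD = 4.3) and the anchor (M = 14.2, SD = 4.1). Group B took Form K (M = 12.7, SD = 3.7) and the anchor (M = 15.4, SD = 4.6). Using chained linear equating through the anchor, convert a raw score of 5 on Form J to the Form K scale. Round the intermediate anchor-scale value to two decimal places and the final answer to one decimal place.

5.9

Form J → anchor (Group A): v = (4.1/4.3)(5 − 12.6) + 14.2 = 6.95
anchor → Form K (Group B): y = (3.7/4.6)(6.95 − 15.4) + 12.7 = 5.9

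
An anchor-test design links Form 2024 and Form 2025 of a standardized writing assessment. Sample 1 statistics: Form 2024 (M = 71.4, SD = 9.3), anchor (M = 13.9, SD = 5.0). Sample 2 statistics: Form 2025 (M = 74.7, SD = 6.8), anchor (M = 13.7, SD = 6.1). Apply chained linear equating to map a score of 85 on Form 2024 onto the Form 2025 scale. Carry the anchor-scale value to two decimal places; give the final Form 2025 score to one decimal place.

Form 2024 → anchor (Sample 1): v = (5.0/9.3)(85 − 71.4) + 13.9 = 21.21
anchor → Form 2025 (Sample 2): y = (6.8/6.1)(21.21 − 13.7) + 74.7 = 83.1

83.1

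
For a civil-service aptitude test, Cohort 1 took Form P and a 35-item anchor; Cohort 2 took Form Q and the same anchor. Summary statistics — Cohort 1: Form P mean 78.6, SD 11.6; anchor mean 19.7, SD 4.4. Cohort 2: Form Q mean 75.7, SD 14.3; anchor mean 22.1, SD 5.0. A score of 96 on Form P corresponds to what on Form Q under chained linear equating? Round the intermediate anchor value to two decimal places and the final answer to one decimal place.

Form P → anchor (Cohort 1): v = (4.4/11.6)(96 − 78.6) + 19.7 = 26.30
anchor → Form Q (Cohort 2): y = (14.3/5.0)(26.30 − 22.1) + 75.7 = 87.7

87.7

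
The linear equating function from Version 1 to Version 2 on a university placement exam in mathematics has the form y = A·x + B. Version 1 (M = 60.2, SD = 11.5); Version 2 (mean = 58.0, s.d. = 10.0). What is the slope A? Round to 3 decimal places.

A = SD_Y / SD_X = 10.0 / 11.5 = 0.870

0.870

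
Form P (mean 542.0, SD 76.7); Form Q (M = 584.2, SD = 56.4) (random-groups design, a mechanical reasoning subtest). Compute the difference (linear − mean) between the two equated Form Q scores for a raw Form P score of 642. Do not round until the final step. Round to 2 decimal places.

Mean-equated: 642 + (584.2 − 542.0) = 684.20
Linear-equated: (56.4/76.7)(642 − 542.0) + 584.2 = 657.733
Difference = 657.733 − 684.20 = -26.47

-26.47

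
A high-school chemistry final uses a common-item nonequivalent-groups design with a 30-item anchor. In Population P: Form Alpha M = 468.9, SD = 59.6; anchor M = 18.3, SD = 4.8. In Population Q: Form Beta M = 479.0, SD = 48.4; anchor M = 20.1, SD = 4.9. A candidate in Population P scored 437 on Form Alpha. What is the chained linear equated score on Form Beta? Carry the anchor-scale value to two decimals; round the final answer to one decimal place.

Form Alpha → anchor (Population P): v = (4.8/59.6)(437 − 468.9) + 18.3 = 15.73
anchor → Form Beta (Population Q): y = (48.4/4.9)(15.73 − 20.1) + 479.0 = 435.8

435.8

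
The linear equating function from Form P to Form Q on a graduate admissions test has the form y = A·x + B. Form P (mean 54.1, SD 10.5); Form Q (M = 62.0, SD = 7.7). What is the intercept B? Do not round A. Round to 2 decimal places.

22.33

A = SD_Y / SD_X = 7.7 / 10.5 = 0.733333
B = M_Y − A·M_X = 62.0 − 0.733333 × 54.1 = 22.33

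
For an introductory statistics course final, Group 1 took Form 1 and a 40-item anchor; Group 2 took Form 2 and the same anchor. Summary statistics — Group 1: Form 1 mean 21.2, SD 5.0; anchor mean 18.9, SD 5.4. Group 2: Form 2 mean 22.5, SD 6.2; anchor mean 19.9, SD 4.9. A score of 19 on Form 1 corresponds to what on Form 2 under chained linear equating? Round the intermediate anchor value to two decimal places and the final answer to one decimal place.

Form 1 → anchor (Group 1): v = (5.4/5.0)(19 − 21.2) + 18.9 = 16.52
anchor → Form 2 (Group 2): y = (6.2/4.9)(16.52 − 19.9) + 22.5 = 18.2

18.2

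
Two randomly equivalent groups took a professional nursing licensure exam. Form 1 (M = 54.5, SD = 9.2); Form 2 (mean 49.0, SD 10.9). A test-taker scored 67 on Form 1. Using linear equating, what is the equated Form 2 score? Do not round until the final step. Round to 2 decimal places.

63.81

Linear equating: y = (SD_Y/SD_X)(x − M_X) + M_Y
y = (10.9/9.2)(67 − 54.5) + 49.0
y = 1.184783 × 12.5 + 49.0 = 14.8098 + 49.0 = 63.81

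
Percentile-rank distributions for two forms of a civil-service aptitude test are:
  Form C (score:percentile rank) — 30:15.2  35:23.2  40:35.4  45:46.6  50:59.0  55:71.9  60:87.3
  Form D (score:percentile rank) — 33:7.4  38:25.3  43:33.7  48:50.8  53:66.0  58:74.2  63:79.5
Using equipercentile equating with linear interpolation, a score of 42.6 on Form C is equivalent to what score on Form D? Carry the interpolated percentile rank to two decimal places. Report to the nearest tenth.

45.2

PR of 42.6 on Form C: 35.4 + (42.6 − 40)/(45 − 40) × (46.6 − 35.4) = 41.22
On Form D, PR 41.22 falls between score 43 (PR 33.7) and 48 (PR 50.8).
Interpolate: 43 + (41.22 − 33.7)/(50.8 − 33.7) × (48 − 43) = 45.2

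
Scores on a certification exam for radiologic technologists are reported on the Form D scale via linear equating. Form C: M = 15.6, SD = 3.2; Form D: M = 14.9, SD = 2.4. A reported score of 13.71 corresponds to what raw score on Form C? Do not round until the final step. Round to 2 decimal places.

Invert y = (SD_Y/SD_X)(x − M_X) + M_Y:
x = (SD_X/SD_Y)(y − M_Y) + M_X = (3.2/2.4)(13.71 − 14.9) + 15.6
x = 1.333333 × -1.190 + 15.6 = 14.01

14.01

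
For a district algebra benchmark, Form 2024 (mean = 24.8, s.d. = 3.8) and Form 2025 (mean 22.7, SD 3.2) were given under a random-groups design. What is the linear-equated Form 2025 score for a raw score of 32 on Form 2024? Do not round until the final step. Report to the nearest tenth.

Linear equating: y = (SD_Y/SD_X)(x − M_X) + M_Y
y = (3.2/3.8)(32 − 24.8) + 22.7
y = 0.842105 × 7.2 + 22.7 = 6.0632 + 22.7 = 28.8

28.8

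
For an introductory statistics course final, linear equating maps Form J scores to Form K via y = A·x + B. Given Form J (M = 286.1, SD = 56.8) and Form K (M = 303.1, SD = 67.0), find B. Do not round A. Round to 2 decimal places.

-34.38

A = SD_Y / SD_X = 67.0 / 56.8 = 1.179577
B = M_Y − A·M_X = 303.1 − 1.179577 × 286.1 = -34.38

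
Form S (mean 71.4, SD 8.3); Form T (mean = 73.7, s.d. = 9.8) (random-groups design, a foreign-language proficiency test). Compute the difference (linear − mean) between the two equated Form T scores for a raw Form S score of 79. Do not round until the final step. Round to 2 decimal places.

Mean-equated: 79 + (73.7 − 71.4) = 81.30
Linear-equated: (9.8/8.3)(79 − 71.4) + 73.7 = 82.673
Difference = 82.673 − 81.30 = 1.37

1.37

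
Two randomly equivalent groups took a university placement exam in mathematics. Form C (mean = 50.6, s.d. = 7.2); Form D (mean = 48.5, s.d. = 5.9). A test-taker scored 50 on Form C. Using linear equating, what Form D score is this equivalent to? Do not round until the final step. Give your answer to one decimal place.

Linear equating: y = (SD_Y/SD_X)(x − M_X) + M_Y
y = (5.9/7.2)(50 − 50.6) + 48.5
y = 0.819444 × -0.6 + 48.5 = -0.4917 + 48.5 = 48.0

48.0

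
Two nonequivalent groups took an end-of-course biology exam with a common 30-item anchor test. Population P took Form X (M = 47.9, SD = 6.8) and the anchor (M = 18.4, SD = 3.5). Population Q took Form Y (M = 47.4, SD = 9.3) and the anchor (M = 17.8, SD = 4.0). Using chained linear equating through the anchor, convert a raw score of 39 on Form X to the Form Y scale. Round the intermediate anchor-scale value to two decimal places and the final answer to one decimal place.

Form X → anchor (Population P): v = (3.5/6.8)(39 − 47.9) + 18.4 = 13.82
anchor → Form Y (Population Q): y = (9.3/4.0)(13.82 − 17.8) + 47.4 = 38.1

38.1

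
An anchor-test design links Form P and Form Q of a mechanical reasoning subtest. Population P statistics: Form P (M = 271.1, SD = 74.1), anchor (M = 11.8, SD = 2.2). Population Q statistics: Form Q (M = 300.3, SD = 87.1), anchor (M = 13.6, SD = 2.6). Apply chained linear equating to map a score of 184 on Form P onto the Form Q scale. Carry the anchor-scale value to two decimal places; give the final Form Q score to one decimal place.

153.2

Form P → anchor (Population P): v = (2.2/74.1)(184 − 271.1) + 11.8 = 9.21
anchor → Form Q (Population Q): y = (87.1/2.6)(9.21 − 13.6) + 300.3 = 153.2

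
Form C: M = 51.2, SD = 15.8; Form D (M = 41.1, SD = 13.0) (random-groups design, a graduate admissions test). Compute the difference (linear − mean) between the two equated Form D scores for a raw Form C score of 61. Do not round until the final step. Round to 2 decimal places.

Mean-equated: 61 + (41.1 − 51.2) = 50.90
Linear-equated: (13.0/15.8)(61 − 51.2) + 41.1 = 49.163
Difference = 49.163 − 50.90 = -1.74

-1.74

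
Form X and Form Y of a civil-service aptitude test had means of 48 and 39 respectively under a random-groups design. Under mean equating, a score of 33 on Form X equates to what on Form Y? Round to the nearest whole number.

24

Mean equating: y = x + (M_Y − M_X) = 33 + (39 − 48) = 24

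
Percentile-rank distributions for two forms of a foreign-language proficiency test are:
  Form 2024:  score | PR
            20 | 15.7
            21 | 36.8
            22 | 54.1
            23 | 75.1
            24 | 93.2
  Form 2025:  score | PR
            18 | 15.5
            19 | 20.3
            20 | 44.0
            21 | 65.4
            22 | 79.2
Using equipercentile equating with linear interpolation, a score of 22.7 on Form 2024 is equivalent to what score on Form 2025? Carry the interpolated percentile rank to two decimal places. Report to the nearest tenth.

21.2

PR of 22.7 on Form 2024: 54.1 + (22.7 − 22)/(23 − 22) × (75.1 − 54.1) = 68.80
On Form 2025, PR 68.80 falls between score 21 (PR 65.4) and 22 (PR 79.2).
Interpolate: 21 + (68.80 − 65.4)/(79.2 − 65.4) × (22 − 21) = 21.2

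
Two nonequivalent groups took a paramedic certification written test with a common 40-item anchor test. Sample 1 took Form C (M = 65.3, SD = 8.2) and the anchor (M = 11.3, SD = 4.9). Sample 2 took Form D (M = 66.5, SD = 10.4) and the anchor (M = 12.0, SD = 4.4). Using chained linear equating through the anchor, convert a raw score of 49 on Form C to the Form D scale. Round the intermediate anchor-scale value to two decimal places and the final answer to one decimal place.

41.8

Form C → anchor (Sample 1): v = (4.9/8.2)(49 − 65.3) + 11.3 = 1.56
anchor → Form D (Sample 2): y = (10.4/4.4)(1.56 − 12.0) + 66.5 = 41.8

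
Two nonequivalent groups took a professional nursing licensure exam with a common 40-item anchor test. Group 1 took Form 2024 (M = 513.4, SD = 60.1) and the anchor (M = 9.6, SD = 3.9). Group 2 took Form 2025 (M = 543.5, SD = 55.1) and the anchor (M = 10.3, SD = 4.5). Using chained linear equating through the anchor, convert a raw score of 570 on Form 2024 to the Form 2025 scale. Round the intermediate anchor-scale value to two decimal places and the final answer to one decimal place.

Form 2024 → anchor (Group 1): v = (3.9/60.1)(570 − 513.4) + 9.6 = 13.27
anchor → Form 2025 (Group 2): y = (55.1/4.5)(13.27 − 10.3) + 543.5 = 579.9

579.9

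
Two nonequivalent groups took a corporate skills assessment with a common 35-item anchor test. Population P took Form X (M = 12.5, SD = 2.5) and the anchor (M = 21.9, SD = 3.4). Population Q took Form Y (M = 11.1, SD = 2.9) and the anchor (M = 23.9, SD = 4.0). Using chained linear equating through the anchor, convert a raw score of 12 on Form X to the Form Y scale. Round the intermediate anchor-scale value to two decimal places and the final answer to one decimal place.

Form X → anchor (Population P): v = (3.4/2.5)(12 − 12.5) + 21.9 = 21.22
anchor → Form Y (Population Q): y = (2.9/4.0)(21.22 − 23.9) + 11.1 = 9.2

9.2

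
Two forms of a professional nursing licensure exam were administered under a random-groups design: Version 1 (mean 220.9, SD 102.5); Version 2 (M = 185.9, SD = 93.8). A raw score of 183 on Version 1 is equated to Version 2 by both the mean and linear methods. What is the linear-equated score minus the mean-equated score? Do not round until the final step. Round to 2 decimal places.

3.22

Mean-equated: 183 + (185.9 − 220.9) = 148.00
Linear-equated: (93.8/102.5)(183 − 220.9) + 185.9 = 151.217
Difference = 151.217 − 148.00 = 3.22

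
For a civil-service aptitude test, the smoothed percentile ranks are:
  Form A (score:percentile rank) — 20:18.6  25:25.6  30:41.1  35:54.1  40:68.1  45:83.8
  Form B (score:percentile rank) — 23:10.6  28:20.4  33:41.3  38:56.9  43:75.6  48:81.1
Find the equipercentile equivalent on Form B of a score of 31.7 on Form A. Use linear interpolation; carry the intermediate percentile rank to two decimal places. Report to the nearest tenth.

34.4

PR of 31.7 on Form A: 41.1 + (31.7 − 30)/(35 − 30) × (54.1 − 41.1) = 45.52
On Form B, PR 45.52 falls between score 33 (PR 41.3) and 38 (PR 56.9).
Interpolate: 33 + (45.52 − 41.3)/(56.9 − 41.3) × (38 − 33) = 34.4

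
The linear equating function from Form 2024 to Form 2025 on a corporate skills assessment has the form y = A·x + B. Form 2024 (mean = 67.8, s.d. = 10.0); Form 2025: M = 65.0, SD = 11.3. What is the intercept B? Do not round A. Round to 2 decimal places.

A = SD_Y / SD_X = 11.3 / 10.0 = 1.130000
B = M_Y − A·M_X = 65.0 − 1.130000 × 67.8 = -11.61

-11.61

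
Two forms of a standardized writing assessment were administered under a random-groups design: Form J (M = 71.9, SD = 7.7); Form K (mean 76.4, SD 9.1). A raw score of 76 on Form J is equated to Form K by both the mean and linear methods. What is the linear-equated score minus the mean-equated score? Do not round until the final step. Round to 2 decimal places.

0.75

Mean-equated: 76 + (76.4 − 71.9) = 80.50
Linear-equated: (9.1/7.7)(76 − 71.9) + 76.4 = 81.245
Difference = 81.245 − 80.50 = 0.75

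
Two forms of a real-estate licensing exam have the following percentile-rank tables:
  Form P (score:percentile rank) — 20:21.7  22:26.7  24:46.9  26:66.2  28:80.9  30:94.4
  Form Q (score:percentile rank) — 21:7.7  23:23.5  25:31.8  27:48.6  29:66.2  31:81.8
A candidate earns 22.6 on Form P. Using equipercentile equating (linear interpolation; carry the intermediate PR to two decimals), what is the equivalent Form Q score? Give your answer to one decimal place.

PR of 22.6 on Form P: 26.7 + (22.6 − 22)/(24 − 22) × (46.9 − 26.7) = 32.76
On Form Q, PR 32.76 falls between score 25 (PR 31.8) and 27 (PR 48.6).
Interpolate: 25 + (32.76 − 31.8)/(48.6 − 31.8) × (27 − 25) = 25.1

25.1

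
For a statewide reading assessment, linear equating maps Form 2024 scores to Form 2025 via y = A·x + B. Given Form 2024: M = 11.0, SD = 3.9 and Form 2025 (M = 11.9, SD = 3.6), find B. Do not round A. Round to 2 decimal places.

1.75

A = SD_Y / SD_X = 3.6 / 3.9 = 0.923077
B = M_Y − A·M_X = 11.9 − 0.923077 × 11.0 = 1.75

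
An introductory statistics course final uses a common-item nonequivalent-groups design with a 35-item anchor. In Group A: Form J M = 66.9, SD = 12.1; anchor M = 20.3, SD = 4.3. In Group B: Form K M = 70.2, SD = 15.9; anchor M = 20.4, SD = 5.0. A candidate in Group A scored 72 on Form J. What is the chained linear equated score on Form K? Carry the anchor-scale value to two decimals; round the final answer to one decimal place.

Form J → anchor (Group A): v = (4.3/12.1)(72 − 66.9) + 20.3 = 22.11
anchor → Form K (Group B): y = (15.9/5.0)(22.11 − 20.4) + 70.2 = 75.6

75.6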